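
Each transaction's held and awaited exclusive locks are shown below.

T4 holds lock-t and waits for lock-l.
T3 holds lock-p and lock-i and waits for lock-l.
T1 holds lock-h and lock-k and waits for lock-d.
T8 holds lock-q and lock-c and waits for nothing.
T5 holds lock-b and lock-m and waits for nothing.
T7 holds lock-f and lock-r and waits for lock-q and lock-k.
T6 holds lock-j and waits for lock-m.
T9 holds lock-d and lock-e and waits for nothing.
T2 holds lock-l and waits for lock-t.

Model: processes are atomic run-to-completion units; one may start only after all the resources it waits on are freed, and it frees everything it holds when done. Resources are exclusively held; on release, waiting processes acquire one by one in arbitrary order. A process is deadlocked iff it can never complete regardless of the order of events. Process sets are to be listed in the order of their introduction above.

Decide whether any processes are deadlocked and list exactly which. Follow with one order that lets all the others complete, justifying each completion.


The deadlocked set is T4, T3 and T2.
Key observation: along T4 -> T2 -> T4, each member waits on what the next one holds — a deadlock; T3 waits into the deadlock from upstream.
The rest can finish in the order T5, T9, T8, T6, T1, T7.
Walking it through:
  run T5 (it waits on nothing); releases lock-b and lock-m
  run T9 (it waits on nothing); releases lock-d and lock-e
  run T8 (it waits on nothing); releases lock-q and lock-c
  T6: everything it awaited (lock-m) is free; runs, freeing lock-j
  T1: everything it awaited (lock-d) is free; runs, freeing lock-h and lock-k
  T7: everything it awaited (lock-q and lock-k) is free; runs, freeing lock-f and lock-r


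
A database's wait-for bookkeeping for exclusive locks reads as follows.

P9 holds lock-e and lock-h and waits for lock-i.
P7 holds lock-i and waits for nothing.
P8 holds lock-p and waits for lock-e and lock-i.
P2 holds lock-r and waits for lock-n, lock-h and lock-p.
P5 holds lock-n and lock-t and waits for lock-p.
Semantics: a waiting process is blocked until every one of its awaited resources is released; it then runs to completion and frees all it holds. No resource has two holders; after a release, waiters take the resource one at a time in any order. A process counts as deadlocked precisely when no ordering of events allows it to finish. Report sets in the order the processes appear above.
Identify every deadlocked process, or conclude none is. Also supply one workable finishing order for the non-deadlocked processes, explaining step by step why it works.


Nothing here is deadlocked.
Key observation: all waits point, directly or indirectly, at processes that can finish, so nothing is permanently blocked.
One completion order for the rest: P7, P9, P8, P5, P2.
Walking it through:
  P7 waits on nothing -> runs at once and releases lock-i
  P9 waits on lock-i — all released -> runs and releases lock-e and lock-h
  P8 waits on lock-e and lock-i — all released -> runs and releases lock-p
  P5 waits on lock-p — all released -> runs and releases lock-n and lock-t
  P2 waits on lock-n, lock-h and lock-p — all released -> runs and releases lock-r


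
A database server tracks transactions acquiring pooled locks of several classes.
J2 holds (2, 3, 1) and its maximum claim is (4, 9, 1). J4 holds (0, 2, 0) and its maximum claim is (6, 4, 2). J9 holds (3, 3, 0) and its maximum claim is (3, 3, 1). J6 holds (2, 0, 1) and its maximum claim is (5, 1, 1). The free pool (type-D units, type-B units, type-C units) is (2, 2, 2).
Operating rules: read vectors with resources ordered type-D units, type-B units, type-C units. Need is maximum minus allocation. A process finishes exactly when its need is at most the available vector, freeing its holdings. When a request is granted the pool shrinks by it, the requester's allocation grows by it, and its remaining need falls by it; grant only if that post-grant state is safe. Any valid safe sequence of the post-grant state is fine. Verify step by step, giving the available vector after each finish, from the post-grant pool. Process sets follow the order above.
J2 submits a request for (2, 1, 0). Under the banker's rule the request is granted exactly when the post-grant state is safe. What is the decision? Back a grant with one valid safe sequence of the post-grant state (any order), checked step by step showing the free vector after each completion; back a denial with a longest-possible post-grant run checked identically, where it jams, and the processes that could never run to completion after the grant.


DENY — the pretend-granted state is unsafe.
Key observation: after J9, J6 the pool peaks at (5, 4, 3), and each blocked process is short somewhere: J2 on type-B units; J4 on type-D units.
After a pretend grant, a maximal execution: J9, J6 — then nothing else fits. Step-by-step check:
  pool = (0, 1, 2)
  run J9 (needs (0, 0, 1), free (0, 1, 2)); after release of (3, 3, 0) the pool is (3, 4, 2)
  run J6 (needs (3, 1, 0), free (3, 4, 2)); after release of (2, 0, 1) the pool is (5, 4, 3)
  blocked: J2 wants (0, 5, 0), pool (5, 4, 3) — not enough type-B units
  blocked: J4 wants (6, 2, 2), pool (5, 4, 3) — not enough type-D units
Had the request been granted, J2 and J4 could never finish.


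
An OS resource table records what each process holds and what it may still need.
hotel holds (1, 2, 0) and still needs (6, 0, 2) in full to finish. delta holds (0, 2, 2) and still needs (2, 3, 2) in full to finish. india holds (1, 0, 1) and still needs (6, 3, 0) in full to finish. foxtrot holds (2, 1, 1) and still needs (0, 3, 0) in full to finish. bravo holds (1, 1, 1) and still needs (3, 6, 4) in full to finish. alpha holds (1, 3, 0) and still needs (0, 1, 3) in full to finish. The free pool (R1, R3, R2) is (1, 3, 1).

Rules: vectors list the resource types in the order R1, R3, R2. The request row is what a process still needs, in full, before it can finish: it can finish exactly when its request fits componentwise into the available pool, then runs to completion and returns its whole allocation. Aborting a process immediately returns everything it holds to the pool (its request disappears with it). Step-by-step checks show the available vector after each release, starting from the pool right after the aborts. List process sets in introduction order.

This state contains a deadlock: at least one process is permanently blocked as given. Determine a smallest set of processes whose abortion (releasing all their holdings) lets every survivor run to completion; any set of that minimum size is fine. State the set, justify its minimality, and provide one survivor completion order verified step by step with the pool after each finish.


Abort india.
Key observation: the returned (1, 0, 1) from india is what brings hotel — unrunnable before, under any order — into play at step 5.
Minimality: the empty abort set fails — the state is deadlocked as it stands.
The survivors complete as foxtrot, alpha, delta, bravo, hotel. Check, step by step (starting from the post-abort pool):
  pool = (2, 3, 2)
  foxtrot: need (0, 3, 0) fits (2, 3, 2); releases (2, 1, 1), pool now (4, 4, 3)
  alpha: need (0, 1, 3) fits (4, 4, 3); releases (1, 3, 0), pool now (5, 7, 3)
  delta: need (2, 3, 2) fits (5, 7, 3); releases (0, 2, 2), pool now (5, 9, 5)
  bravo: need (3, 6, 4) fits (5, 9, 5); releases (1, 1, 1), pool now (6, 10, 6)
  hotel: need (6, 0, 2) fits (6, 10, 6); releases (1, 2, 0), pool now (7, 12, 6)


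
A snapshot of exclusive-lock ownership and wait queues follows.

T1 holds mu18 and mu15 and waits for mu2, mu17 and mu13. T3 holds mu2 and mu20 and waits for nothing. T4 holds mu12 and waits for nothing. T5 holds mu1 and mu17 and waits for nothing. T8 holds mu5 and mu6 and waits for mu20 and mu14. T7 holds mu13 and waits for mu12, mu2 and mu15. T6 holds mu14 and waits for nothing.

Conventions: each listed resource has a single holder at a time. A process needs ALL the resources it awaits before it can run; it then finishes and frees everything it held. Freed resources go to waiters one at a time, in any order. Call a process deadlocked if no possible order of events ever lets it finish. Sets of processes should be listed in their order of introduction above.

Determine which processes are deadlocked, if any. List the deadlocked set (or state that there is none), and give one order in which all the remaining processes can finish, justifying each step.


The deadlocked set is T1 and T7.
Key observation: the loop T1 -> T7 -> T1 blocks itself forever; no other process is dragged down with it.
One completion order for the rest: T5, T4, T6, T3, T8.
Walking it through:
  T5: no waits; runs immediately, freeing mu1 and mu17
  T4: no waits; runs immediately, freeing mu12
  T6: no waits; runs immediately, freeing mu14
  T3: no waits; runs immediately, freeing mu2 and mu20
  T8 waits on mu20 and mu14 — all released -> runs and releases mu5 and mu6


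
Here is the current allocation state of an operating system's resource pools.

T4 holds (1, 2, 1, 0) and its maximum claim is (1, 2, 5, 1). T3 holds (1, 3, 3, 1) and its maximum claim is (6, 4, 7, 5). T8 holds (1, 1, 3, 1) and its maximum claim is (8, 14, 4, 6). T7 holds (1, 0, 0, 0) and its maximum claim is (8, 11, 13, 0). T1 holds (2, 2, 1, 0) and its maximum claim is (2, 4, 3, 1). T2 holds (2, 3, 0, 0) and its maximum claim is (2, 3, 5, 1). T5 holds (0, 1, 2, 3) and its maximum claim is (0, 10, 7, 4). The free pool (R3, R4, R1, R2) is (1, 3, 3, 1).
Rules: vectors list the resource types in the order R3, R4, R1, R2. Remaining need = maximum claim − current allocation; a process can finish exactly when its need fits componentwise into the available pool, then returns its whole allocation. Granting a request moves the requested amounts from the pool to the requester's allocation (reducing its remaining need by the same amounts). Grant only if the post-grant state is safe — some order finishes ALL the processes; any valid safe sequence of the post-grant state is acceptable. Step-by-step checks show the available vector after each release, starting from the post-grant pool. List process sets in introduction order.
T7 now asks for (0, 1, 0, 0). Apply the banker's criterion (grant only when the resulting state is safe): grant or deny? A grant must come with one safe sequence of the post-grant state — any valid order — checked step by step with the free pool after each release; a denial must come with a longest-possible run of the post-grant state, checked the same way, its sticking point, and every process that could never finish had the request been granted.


GRANT: granting preserves safety; a valid post-grant sequence is T1, T4, T2, T5, T3, T8, T7.
Key observation: even at the reduced pool (1, 2, 3, 1), T1 fits immediately, so safety survives the grant.
Verifying the post-grant state step by step:
  pool = (1, 2, 3, 1)
  T1 needs (0, 2, 2, 1) <= (1, 2, 3, 1) -> finishes; pool += (2, 2, 1, 0) = (3, 4, 4, 1)
  T4 needs (0, 0, 4, 1) <= (3, 4, 4, 1) -> finishes; pool += (1, 2, 1, 0) = (4, 6, 5, 1)
  T2 needs (0, 0, 5, 1) <= (4, 6, 5, 1) -> finishes; pool += (2, 3, 0, 0) = (6, 9, 5, 1)
  T5 needs (0, 9, 5, 1) <= (6, 9, 5, 1) -> finishes; pool += (0, 1, 2, 3) = (6, 10, 7, 4)
  T3 needs (5, 1, 4, 4) <= (6, 10, 7, 4) -> finishes; pool += (1, 3, 3, 1) = (7, 13, 10, 5)
  T8 needs (7, 13, 1, 5) <= (7, 13, 10, 5) -> finishes; pool += (1, 1, 3, 1) = (8, 14, 13, 6)
  T7 needs (7, 10, 13, 0) <= (8, 14, 13, 6) -> finishes; pool += (1, 1, 0, 0) = (9, 15, 13, 6)


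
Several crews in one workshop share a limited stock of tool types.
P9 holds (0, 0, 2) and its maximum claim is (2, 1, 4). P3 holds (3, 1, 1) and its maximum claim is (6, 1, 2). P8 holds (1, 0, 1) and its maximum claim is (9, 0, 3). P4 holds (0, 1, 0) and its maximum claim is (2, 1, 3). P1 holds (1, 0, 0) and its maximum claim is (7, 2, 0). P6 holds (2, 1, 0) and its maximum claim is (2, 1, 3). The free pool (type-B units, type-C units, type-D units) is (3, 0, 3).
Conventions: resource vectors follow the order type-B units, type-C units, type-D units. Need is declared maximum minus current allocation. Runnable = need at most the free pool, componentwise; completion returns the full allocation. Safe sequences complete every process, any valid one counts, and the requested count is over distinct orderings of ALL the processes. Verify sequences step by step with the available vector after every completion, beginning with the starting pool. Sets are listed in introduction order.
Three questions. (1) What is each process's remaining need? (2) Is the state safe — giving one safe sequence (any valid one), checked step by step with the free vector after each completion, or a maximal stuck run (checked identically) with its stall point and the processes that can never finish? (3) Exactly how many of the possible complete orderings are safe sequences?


(1) Need matrix, components ordered type-B units, type-C units, type-D units:
  P9: (2, 1, 2)
  P3: (3, 0, 1)
  P8: (8, 0, 2)
  P4: (2, 0, 3)
  P1: (6, 2, 0)
  P6: (0, 0, 3)
(2) SAFE. One safe sequence: P3, P6, P1, P4, P8, P9.
Key observation: at P3 the run first touches a limit — (3, 0, 1) against (3, 0, 3), exact on a resource it actually requests.
Verifying each step:
  pool = (3, 0, 3)
  P3: need (3, 0, 1) fits (3, 0, 3); releases (3, 1, 1), pool now (6, 1, 4)
  P6: need (0, 0, 3) fits (6, 1, 4); releases (2, 1, 0), pool now (8, 2, 4)
  P1: need (6, 2, 0) fits (8, 2, 4); releases (1, 0, 0), pool now (9, 2, 4)
  P4: need (2, 0, 3) fits (9, 2, 4); releases (0, 1, 0), pool now (9, 3, 4)
  P8: need (8, 0, 2) fits (9, 3, 4); releases (1, 0, 1), pool now (10, 3, 5)
  P9: need (2, 1, 2) fits (10, 3, 5); releases (0, 0, 2), pool now (10, 3, 7)
(3) The exact count: 110 of the possible complete orderings are safe sequences.


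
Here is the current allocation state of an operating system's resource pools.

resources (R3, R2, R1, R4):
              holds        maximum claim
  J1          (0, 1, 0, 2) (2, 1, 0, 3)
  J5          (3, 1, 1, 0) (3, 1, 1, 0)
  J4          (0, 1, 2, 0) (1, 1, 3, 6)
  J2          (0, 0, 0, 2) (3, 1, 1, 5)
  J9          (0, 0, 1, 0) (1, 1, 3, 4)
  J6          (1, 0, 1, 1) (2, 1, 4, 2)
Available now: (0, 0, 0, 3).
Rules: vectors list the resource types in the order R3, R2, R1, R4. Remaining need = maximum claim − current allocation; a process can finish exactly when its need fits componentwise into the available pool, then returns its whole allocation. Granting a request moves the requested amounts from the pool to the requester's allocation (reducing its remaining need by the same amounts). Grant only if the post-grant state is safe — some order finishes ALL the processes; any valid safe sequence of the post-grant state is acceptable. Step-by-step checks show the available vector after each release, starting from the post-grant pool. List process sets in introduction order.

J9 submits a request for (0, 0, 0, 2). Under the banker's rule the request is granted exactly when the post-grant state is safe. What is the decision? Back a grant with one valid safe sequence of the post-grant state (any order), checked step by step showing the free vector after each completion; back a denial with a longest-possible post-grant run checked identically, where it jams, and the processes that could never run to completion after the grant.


DENY. Granting would leave the state unsafe.
Key observation: after J5, J1, J2 the pool peaks at (3, 2, 1, 5), and each blocked process is short somewhere: J4 on R4; J9 on R1; J6 on R1.
On the post-grant state, J5, J1, J2 is a maximal run — nothing extends it. Check, step by step:
  pool = (0, 0, 0, 1)
  J5: need (0, 0, 0, 0) fits (0, 0, 0, 1); releases (3, 1, 1, 0), pool now (3, 1, 1, 1)
  J1: need (2, 0, 0, 1) fits (3, 1, 1, 1); releases (0, 1, 0, 2), pool now (3, 2, 1, 3)
  J2: need (3, 1, 1, 3) fits (3, 2, 1, 3); releases (0, 0, 0, 2), pool now (3, 2, 1, 5)
  J4 cannot run: need (1, 0, 1, 6) vs free (3, 2, 1, 5) (insufficient R4)
  J9 cannot run: need (1, 1, 2, 2) vs free (3, 2, 1, 5) (insufficient R1)
  J6 cannot run: need (1, 1, 3, 1) vs free (3, 2, 1, 5) (insufficient R1)
Post-grant, the permanently blocked set is J4, J9 and J6.


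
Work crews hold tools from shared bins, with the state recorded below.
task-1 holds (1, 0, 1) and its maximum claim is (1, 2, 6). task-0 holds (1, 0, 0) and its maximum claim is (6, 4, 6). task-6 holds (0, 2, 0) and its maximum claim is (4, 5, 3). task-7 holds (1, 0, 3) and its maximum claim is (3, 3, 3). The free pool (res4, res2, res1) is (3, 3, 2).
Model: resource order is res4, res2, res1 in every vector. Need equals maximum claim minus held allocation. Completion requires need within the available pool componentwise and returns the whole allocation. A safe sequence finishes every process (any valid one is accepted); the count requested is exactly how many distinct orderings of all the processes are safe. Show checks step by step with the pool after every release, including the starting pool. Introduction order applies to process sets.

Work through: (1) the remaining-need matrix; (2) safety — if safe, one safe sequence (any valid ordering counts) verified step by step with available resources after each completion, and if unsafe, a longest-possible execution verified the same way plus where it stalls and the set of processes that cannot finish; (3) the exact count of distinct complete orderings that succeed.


(1) Need matrix, components ordered res4, res2, res1:
  task-1: (0, 2, 5)
  task-0: (5, 4, 6)
  task-6: (4, 3, 3)
  task-7: (2, 3, 0)
(2) The state is SAFE; one workable sequence: task-7, task-6, task-1, task-0.
Key observation: task-7 marks the first exact bind of the order: its need (2, 3, 0) fits the free (3, 3, 2) with zero slack on a requested resource.
Check, step by step:
  pool = (3, 3, 2)
  task-7: need (2, 3, 0) fits (3, 3, 2); releases (1, 0, 3), pool now (4, 3, 5)
  task-6: need (4, 3, 3) fits (4, 3, 5); releases (0, 2, 0), pool now (4, 5, 5)
  task-1: need (0, 2, 5) fits (4, 5, 5); releases (1, 0, 1), pool now (5, 5, 6)
  task-0: need (5, 4, 6) fits (5, 5, 6); releases (1, 0, 0), pool now (6, 5, 6)
(3) The exact count: 2 of the possible complete orderings are safe sequences.


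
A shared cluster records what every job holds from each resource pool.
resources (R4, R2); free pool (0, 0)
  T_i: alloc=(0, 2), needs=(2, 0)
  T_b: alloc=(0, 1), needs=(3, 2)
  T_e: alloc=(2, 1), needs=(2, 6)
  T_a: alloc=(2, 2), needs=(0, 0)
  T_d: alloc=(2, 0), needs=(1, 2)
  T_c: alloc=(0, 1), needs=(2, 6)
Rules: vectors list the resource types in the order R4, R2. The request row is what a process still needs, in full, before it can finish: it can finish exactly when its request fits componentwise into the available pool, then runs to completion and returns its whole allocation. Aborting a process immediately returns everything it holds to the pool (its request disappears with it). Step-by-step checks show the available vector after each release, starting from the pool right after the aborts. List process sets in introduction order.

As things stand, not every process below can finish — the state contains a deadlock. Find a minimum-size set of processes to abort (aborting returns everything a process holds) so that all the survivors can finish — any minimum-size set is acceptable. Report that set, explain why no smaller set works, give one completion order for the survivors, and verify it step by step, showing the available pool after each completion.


Minimum abort set: T_c.
Key observation: no ordering could ever have run T_e before the abort of T_c; with (0, 1) back in the pool it fits at step 5.
Minimality: the empty abort set fails — the state is deadlocked as it stands.
The survivors complete as T_a, T_d, T_i, T_b, T_e. Check, step by step (starting from the post-abort pool):
  pool = (0, 1)
  T_a: need (0, 0) fits (0, 1); releases (2, 2), pool now (2, 3)
  T_d: need (1, 2) fits (2, 3); releases (2, 0), pool now (4, 3)
  T_i: need (2, 0) fits (4, 3); releases (0, 2), pool now (4, 5)
  T_b: need (3, 2) fits (4, 5); releases (0, 1), pool now (4, 6)
  T_e: need (2, 6) fits (4, 6); releases (2, 1), pool now (6, 7)


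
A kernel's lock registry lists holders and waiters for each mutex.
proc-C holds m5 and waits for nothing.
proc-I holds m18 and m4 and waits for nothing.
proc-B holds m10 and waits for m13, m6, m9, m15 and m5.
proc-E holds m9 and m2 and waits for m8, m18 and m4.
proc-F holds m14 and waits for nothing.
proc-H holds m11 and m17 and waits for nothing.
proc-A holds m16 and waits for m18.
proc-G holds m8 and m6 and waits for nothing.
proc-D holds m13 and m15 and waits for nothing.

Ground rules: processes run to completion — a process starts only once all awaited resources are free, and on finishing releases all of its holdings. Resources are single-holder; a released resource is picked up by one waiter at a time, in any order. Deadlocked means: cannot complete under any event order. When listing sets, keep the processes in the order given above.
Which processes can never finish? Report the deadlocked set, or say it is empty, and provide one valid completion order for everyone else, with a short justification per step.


Nothing here is deadlocked.
Key observation: the wait graph is acyclic; completion cascades from the unblocked processes through everyone else.
One completion order for the rest: proc-H, proc-C, proc-D, proc-G, proc-I, proc-A, proc-E, proc-F, proc-B.
Check, step by step:
  proc-H waits on nothing -> runs at once and releases m11 and m17
  proc-C waits on nothing -> runs at once and releases m5
  proc-D waits on nothing -> runs at once and releases m13 and m15
  proc-G waits on nothing -> runs at once and releases m8 and m6
  proc-I waits on nothing -> runs at once and releases m18 and m4
  proc-A: everything it awaited (m18) is free; runs, freeing m16
  proc-E: everything it awaited (m8, m18 and m4) is free; runs, freeing m9 and m2
  proc-F waits on nothing -> runs at once and releases m14
  proc-B: everything it awaited (m13, m6, m9, m15 and m5) is free; runs, freeing m10


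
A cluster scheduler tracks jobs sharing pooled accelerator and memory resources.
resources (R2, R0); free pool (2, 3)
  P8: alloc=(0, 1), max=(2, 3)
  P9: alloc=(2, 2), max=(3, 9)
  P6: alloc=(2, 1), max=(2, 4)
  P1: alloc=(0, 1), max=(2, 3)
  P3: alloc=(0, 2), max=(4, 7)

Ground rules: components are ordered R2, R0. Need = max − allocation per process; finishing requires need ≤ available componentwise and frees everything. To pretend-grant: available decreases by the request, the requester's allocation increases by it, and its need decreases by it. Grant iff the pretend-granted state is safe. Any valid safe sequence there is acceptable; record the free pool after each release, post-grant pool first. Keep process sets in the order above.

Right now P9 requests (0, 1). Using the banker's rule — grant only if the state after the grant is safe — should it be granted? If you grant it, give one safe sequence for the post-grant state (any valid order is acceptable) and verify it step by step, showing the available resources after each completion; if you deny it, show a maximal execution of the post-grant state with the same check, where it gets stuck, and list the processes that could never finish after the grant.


GRANT — the state after the grant stays safe, e.g. via P1, P8, P6, P3, P9.
Key observation: even at the reduced pool (2, 2), P1 fits immediately, so safety survives the grant.
Check on the post-grant state, step by step:
  pool = (2, 2)
  run P1 (needs (2, 2), free (2, 2)); after release of (0, 1) the pool is (2, 3)
  run P8 (needs (2, 2), free (2, 3)); after release of (0, 1) the pool is (2, 4)
  run P6 (needs (0, 3), free (2, 4)); after release of (2, 1) the pool is (4, 5)
  run P3 (needs (4, 5), free (4, 5)); after release of (0, 2) the pool is (4, 7)
  run P9 (needs (1, 6), free (4, 7)); after release of (2, 3) the pool is (6, 10)


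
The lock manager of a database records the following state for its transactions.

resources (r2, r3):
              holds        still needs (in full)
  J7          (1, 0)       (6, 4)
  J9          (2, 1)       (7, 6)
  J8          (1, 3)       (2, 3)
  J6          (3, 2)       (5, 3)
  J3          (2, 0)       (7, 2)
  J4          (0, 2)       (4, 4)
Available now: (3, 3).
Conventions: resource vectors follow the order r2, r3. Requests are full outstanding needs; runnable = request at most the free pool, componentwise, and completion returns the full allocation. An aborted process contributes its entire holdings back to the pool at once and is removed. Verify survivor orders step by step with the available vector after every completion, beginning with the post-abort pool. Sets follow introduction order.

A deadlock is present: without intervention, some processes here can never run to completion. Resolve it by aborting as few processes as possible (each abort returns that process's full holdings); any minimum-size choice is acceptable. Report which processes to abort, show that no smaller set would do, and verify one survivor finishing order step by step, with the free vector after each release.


The answer: abort J6.
Key observation: the returned (3, 2) from J6 is what brings J7 — unrunnable before, under any order — into play at step 1.
Why nothing smaller works: aborting no one leaves the state deadlocked as given.
One survivor order: J7, J3, J8, J9, J4. Step-by-step check (post-abort pool first):
  pool = (6, 5)
  J7: need (6, 4) fits (6, 5); releases (1, 0), pool now (7, 5)
  J3: need (7, 2) fits (7, 5); releases (2, 0), pool now (9, 5)
  J8: need (2, 3) fits (9, 5); releases (1, 3), pool now (10, 8)
  J9: need (7, 6) fits (10, 8); releases (2, 1), pool now (12, 9)
  J4: need (4, 4) fits (12, 9); releases (0, 2), pool now (12, 11)


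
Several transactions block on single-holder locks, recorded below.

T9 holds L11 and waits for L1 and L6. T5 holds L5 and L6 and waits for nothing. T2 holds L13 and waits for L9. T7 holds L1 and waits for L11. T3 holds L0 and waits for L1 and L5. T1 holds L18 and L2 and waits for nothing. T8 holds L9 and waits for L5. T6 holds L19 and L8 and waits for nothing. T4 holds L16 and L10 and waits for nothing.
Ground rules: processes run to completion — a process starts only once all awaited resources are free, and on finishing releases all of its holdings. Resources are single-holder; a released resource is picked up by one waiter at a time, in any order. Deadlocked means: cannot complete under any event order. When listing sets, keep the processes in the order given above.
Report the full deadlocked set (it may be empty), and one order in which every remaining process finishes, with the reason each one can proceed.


Deadlocked set: T9, T7 and T3.
Key observation: the waits loop around T9 -> T7 -> T9 with no way out; T3 waits into the deadlock from upstream.
One completion order for the rest: T1, T6, T5, T8, T4, T2.
Verifying each step:
  run T1 (it waits on nothing); releases L18 and L2
  run T6 (it waits on nothing); releases L19 and L8
  run T5 (it waits on nothing); releases L5 and L6
  T8 waits on L5 — all released -> runs and releases L9
  run T4 (it waits on nothing); releases L16 and L10
  T2 waits on L9 — all released -> runs and releases L13


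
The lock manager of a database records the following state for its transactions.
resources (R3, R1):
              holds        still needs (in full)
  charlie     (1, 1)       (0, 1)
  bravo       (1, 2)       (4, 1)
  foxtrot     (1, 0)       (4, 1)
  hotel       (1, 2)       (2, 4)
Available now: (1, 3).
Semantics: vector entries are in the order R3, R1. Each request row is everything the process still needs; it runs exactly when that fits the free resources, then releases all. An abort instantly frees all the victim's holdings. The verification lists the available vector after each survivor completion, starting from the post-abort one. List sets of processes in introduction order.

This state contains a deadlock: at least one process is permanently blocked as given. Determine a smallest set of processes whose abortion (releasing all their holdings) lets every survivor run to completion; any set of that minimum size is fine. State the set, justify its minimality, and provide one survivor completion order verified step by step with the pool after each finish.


Abort bravo.
Key observation: no ordering could ever have run foxtrot before the abort of bravo; with (1, 2) back in the pool it fits at step 3.
No smaller set exists: with zero aborts the deadlock remains.
Survivors finish in the order: hotel, charlie, foxtrot. Check, step by step (pool after the aborts first):
  pool = (2, 5)
  hotel: need (2, 4) fits (2, 5); releases (1, 2), pool now (3, 7)
  charlie: need (0, 1) fits (3, 7); releases (1, 1), pool now (4, 8)
  foxtrot: need (4, 1) fits (4, 8); releases (1, 0), pool now (5, 8)


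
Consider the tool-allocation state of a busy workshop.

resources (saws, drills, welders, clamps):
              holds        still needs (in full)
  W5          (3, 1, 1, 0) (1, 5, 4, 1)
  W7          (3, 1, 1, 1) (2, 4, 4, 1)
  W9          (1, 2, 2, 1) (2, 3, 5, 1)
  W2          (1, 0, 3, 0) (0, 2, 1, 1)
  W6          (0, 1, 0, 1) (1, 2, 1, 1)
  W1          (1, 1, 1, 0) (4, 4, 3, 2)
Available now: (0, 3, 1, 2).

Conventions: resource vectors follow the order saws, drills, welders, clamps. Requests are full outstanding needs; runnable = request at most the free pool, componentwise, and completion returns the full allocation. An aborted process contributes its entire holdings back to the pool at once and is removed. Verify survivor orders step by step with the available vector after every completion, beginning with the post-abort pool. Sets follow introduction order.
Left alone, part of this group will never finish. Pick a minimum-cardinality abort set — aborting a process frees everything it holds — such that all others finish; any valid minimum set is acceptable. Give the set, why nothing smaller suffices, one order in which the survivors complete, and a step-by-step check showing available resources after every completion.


Minimum abort set: W1.
Key observation: before aborting W1, W5 was permanently blocked — no order could ever run it; afterwards it completes at step 3.
No smaller set exists: with zero aborts the deadlock remains.
Survivors finish in the order: W6, W2, W5, W7, W9. Check, step by step (pool after the aborts first):
  pool = (1, 4, 2, 2)
  run W6 (needs (1, 2, 1, 1), free (1, 4, 2, 2)); after release of (0, 1, 0, 1) the pool is (1, 5, 2, 3)
  run W2 (needs (0, 2, 1, 1), free (1, 5, 2, 3)); after release of (1, 0, 3, 0) the pool is (2, 5, 5, 3)
  run W5 (needs (1, 5, 4, 1), free (2, 5, 5, 3)); after release of (3, 1, 1, 0) the pool is (5, 6, 6, 3)
  run W7 (needs (2, 4, 4, 1), free (5, 6, 6, 3)); after release of (3, 1, 1, 1) the pool is (8, 7, 7, 4)
  run W9 (needs (2, 3, 5, 1), free (8, 7, 7, 4)); after release of (1, 2, 2, 1) the pool is (9, 9, 9, 5)


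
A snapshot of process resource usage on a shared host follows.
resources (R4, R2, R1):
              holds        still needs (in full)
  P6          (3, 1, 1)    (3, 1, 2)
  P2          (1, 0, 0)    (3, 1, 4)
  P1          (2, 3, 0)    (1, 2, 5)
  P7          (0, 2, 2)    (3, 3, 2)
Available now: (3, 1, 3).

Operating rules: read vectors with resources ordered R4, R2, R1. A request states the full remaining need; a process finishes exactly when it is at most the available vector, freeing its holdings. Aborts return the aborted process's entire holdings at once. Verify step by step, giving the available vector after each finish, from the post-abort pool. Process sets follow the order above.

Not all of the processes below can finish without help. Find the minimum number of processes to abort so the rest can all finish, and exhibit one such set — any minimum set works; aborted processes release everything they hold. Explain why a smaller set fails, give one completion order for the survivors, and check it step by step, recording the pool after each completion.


Minimum abort set: P1.
Key observation: P7 was stuck for good until P1 gave back (2, 3, 0); in the order shown it finishes at step 3.
Minimality: the empty abort set fails — the state is deadlocked as it stands.
Survivors finish in the order: P6, P2, P7. Step-by-step check (pool after the aborts first):
  pool = (5, 4, 3)
  run P6 (needs (3, 1, 2), free (5, 4, 3)); after release of (3, 1, 1) the pool is (8, 5, 4)
  run P2 (needs (3, 1, 4), free (8, 5, 4)); after release of (1, 0, 0) the pool is (9, 5, 4)
  run P7 (needs (3, 3, 2), free (9, 5, 4)); after release of (0, 2, 2) the pool is (9, 7, 6)


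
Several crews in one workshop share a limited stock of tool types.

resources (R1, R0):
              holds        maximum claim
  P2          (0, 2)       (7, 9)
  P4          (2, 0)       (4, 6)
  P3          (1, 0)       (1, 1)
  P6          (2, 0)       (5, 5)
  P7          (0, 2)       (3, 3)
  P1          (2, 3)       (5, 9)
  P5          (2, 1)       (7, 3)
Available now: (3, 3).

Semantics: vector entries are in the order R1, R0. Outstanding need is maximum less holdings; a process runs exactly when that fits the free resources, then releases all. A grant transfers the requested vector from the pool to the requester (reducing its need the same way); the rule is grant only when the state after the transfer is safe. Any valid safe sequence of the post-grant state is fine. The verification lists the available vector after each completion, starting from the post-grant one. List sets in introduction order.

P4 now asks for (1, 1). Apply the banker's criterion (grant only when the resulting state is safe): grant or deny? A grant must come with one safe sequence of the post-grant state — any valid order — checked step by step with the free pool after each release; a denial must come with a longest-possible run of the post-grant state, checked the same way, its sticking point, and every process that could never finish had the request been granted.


DENY. Granting would leave the state unsafe.
Key observation: after P3, P7 the pool peaks at (3, 4), and each blocked process is short somewhere: P2 on R1, R0; P4 on R0; P6 on R0; P1 on R0; P5 on R1.
Pretend the grant happened; the run P3, P7 goes as far as possible. Verifying each step:
  pool = (2, 2)
  P3: need (0, 1) fits (2, 2); releases (1, 0), pool now (3, 2)
  P7: need (3, 1) fits (3, 2); releases (0, 2), pool now (3, 4)
  blocked: P2 wants (7, 7), pool (3, 4) — not enough R1 and R0
  blocked: P4 wants (1, 5), pool (3, 4) — not enough R0
  blocked: P6 wants (3, 5), pool (3, 4) — not enough R0
  blocked: P1 wants (3, 6), pool (3, 4) — not enough R0
  blocked: P5 wants (5, 2), pool (3, 4) — not enough R1
Post-grant, the permanently blocked set is P2, P4, P6, P1 and P5.


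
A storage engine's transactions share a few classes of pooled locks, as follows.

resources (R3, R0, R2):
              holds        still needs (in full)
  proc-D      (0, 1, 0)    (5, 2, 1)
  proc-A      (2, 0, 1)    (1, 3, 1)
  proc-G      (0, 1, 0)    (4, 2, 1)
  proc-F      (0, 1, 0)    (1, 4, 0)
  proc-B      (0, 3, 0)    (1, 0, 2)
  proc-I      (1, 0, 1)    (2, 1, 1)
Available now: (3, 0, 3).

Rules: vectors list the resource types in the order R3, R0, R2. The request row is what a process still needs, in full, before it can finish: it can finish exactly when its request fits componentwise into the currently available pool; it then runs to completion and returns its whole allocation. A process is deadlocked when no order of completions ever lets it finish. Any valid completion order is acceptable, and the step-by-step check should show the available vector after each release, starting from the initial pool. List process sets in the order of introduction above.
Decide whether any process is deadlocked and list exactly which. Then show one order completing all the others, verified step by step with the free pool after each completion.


Nothing here is deadlocked.
Key observation: beginning at proc-B, releases accumulate fast enough that every process eventually fits.
A valid finishing order for the others: proc-B, proc-I, proc-G, proc-A, proc-D, proc-F. Verifying each step:
  pool = (3, 0, 3)
  proc-B needs (1, 0, 2) <= (3, 0, 3) -> finishes; pool += (0, 3, 0) = (3, 3, 3)
  proc-I needs (2, 1, 1) <= (3, 3, 3) -> finishes; pool += (1, 0, 1) = (4, 3, 4)
  proc-G needs (4, 2, 1) <= (4, 3, 4) -> finishes; pool += (0, 1, 0) = (4, 4, 4)
  proc-A needs (1, 3, 1) <= (4, 4, 4) -> finishes; pool += (2, 0, 1) = (6, 4, 5)
  proc-D needs (5, 2, 1) <= (6, 4, 5) -> finishes; pool += (0, 1, 0) = (6, 5, 5)
  proc-F needs (1, 4, 0) <= (6, 5, 5) -> finishes; pool += (0, 1, 0) = (6, 6, 5)


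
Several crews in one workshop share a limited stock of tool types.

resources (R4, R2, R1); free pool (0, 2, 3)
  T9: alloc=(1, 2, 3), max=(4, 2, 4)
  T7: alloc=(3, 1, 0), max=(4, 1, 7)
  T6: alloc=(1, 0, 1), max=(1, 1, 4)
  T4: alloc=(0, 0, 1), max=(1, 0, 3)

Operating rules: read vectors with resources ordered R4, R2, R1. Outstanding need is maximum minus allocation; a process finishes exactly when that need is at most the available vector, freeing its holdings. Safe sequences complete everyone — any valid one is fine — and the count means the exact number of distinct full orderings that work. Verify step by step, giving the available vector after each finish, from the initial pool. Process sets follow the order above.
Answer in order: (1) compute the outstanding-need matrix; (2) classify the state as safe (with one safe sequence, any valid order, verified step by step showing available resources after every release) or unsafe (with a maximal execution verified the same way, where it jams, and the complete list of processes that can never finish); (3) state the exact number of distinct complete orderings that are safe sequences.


(1) Remaining need (order R4, R2, R1):
  T9: (3, 0, 1)
  T7: (1, 0, 7)
  T6: (0, 1, 3)
  T4: (1, 0, 2)
(2) UNSAFE — no complete ordering exists.
Key observation: after T6, T4 the pool peaks at (1, 2, 5), and each blocked process is short somewhere: T9 on R4; T7 on R1.
Going as far as possible: T6, T4; after that, nothing fits. Step-by-step check:
  pool = (0, 2, 3)
  T6: need (0, 1, 3) fits (0, 2, 3); releases (1, 0, 1), pool now (1, 2, 4)
  T4: need (1, 0, 2) fits (1, 2, 4); releases (0, 0, 1), pool now (1, 2, 5)
  blocked: T9 wants (3, 0, 1), pool (1, 2, 5) — not enough R4
  blocked: T7 wants (1, 0, 7), pool (1, 2, 5) — not enough R1
Never able to finish: T9 and T7.
(3) Precisely 0 of the possible complete orderings are safe sequences.


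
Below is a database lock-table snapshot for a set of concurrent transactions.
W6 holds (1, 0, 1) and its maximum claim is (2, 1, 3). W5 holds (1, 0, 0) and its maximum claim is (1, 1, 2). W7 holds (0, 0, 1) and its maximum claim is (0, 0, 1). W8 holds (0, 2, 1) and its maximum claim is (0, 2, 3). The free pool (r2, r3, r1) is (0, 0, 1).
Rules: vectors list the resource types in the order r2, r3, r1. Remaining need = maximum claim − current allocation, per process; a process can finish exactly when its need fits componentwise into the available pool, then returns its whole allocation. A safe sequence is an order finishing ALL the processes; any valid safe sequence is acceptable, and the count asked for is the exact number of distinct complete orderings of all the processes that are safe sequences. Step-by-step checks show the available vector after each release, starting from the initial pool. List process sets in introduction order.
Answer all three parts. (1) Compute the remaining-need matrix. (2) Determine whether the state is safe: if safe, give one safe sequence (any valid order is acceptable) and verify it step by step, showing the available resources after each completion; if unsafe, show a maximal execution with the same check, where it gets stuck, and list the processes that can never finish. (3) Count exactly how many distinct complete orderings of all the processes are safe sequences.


(1) Need matrix, components ordered r2, r3, r1:
  W6: (1, 1, 2)
  W5: (0, 1, 2)
  W7: (0, 0, 0)
  W8: (0, 0, 2)
(2) The state is SAFE; one workable sequence: W7, W8, W5, W6.
Key observation: the first exact fit in this order is W8 — it needs (0, 0, 2) with (0, 0, 2) free, meeting a requested resource to the last unit.
Verifying each step:
  pool = (0, 0, 1)
  run W7 (needs (0, 0, 0), free (0, 0, 1)); after release of (0, 0, 1) the pool is (0, 0, 2)
  run W8 (needs (0, 0, 2), free (0, 0, 2)); after release of (0, 2, 1) the pool is (0, 2, 3)
  run W5 (needs (0, 1, 2), free (0, 2, 3)); after release of (1, 0, 0) the pool is (1, 2, 3)
  run W6 (needs (1, 1, 2), free (1, 2, 3)); after release of (1, 0, 1) the pool is (2, 2, 4)
(3) Precisely 1 of the possible complete orderings is a safe sequence.
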